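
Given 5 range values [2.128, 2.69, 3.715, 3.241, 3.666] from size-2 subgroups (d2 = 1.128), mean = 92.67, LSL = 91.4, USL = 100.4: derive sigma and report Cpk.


R_bar = (2.128 + 2.69 + 3.715 + 3.241 + 3.666) / 5 = 3.088
sigma = R_bar / d2 = 3.088 / 1.128 = 2.7375887
Cp = (USL - LSL)/(6*sigma) = (100.4 - 91.4)/(6*2.7375887) = 0.5479
Cpu = (100.4 - 92.67)/(3*2.7375887) = 0.9412
Cpl = (92.67 - 91.4)/(3*2.7375887) = 0.1546
Cpk = min(Cpu, Cpl) = 0.1546

0.1546


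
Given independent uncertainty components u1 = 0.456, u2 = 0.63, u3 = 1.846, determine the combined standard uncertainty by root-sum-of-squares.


uc = sqrt(0.456^2 + 0.63^2 + 1.846^2)
uc = sqrt(4.012552)
uc = 2.0031

2.0031


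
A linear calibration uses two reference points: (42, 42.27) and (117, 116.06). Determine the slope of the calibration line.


slope = (y2 - y1) / (x2 - x1)
= (116.06 - 42.27) / (117 - 42)
= 73.7900 / 75
= 0.9839

0.9839


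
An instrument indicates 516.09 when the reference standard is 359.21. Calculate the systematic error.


Systematic error = measured - true
= 516.09 - 359.21
= 156.8800

156.8800


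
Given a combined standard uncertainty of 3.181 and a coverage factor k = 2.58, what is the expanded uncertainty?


U = k * uc
U = 2.58 * 3.181
U = 8.2070

8.2070


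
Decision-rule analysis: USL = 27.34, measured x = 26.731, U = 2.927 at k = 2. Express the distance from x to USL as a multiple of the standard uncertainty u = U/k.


u = U / k = 2.927 / 2 = 1.4635
margin = |USL - x| = |27.34 - 26.731| = 0.609
z = margin / u = 0.609 / 1.4635
z = 0.4161

0.4161


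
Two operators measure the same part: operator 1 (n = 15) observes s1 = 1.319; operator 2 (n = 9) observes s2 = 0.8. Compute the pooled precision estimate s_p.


s_p = sqrt(((n1-1)*s1^2 + (n2-1)*s2^2) / (n1+n2-2))
numerator = (15-1)*1.319^2 + (9-1)*0.8^2 = 24.356654 + 5.12 = 29.476654
denominator = 15 + 9 - 2 = 22
s_p^2 = 29.476654 / 22 = 1.3398479
s_p = sqrt(1.3398479) = 1.1575

1.1575


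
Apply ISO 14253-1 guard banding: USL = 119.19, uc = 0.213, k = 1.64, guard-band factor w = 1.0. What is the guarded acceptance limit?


U = k * uc = 1.64 * 0.213 = 0.34932
guard band g = w * U = 1.0 * 0.34932 = 0.34932
AL = USL - g = 119.19 - 0.34932
AL = 118.8407

118.8407


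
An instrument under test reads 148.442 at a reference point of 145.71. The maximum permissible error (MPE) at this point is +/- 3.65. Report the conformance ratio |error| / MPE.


e = indication - reference = 148.442 - 145.71 = 2.7320
|e| = 2.7320
ratio = |e| / MPE = 2.7320 / 3.65
ratio = 0.7485

0.7485


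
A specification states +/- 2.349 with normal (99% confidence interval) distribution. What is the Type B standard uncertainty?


u_B = half_width / 2.576
u_B = 2.349 / 2.576
u_B = 0.9119

0.9119


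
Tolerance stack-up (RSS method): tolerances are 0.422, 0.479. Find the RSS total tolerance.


RSS = sqrt(0.422^2 + 0.479^2)
= sqrt(0.407525)
= 0.6384

0.6384


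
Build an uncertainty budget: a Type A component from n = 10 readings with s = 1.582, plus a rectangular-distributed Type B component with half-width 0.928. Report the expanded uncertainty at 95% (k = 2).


u_A = s / sqrt(n) = 1.582 / sqrt(10) = 0.50027233
u_B = half_width / sqrt(3) = 0.928 / sqrt(3) = 0.53578105
uc = sqrt(u_A^2 + u_B^2) = sqrt(0.50027233^2 + 0.53578105^2) = 0.73303052
U = k * uc = 2 * 0.73303052
U = 1.4661

1.4661


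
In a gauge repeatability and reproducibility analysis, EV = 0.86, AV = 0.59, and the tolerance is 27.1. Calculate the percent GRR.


GRR = sqrt(EV^2 + AV^2) = sqrt(0.86^2 + 0.59^2) = 1.0429286
%GRR = GRR / tol * 100 = 1.0429286 / 27.1 * 100
%GRR = 3.8484

3.8484


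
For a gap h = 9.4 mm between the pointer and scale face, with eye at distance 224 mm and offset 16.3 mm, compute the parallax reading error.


error = h * offset / d
= 9.4 * 16.3 / 224
= 0.6840

0.6840


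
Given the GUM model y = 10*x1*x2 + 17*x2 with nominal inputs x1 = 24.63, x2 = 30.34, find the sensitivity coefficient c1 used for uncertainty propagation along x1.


y = 10*x1*x2 + 17*x2
dy/dx1 = 10*x2
Evaluate at x2 = 30.34: c1 = 10 * 30.34
c1 = 303.4000

303.4000


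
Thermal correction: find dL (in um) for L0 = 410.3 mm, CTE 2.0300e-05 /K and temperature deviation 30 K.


dL = L * alpha * dT
= 410.3 * 2.0300e-05 * 30
= 0.2498727 mm
dL_um = 0.2498727 * 1000 = 249.8727 um

249.8727


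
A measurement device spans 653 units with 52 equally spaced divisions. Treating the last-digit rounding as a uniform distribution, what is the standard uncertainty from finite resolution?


resolution = range / divisions
resolution = 653 / 52 = 12.557692
u_res = resolution / (2*sqrt(3))
u_res = 12.557692 / 3.4641016
u_res = 3.6251

3.6251


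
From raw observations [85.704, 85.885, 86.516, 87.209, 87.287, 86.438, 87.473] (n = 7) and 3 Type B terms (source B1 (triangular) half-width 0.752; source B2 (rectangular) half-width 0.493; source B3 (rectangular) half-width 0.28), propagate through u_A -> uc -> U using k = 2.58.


mean = (85.704 + 85.885 + 86.516 + 87.209 + 87.287 + 86.438 + 87.473) / 7 = 86.64457143
s = sqrt(sum((x - mean)^2)/(n-1)) = 0.69981113
u_A = s / sqrt(n) = 0.69981113 / sqrt(7) = 0.26450374
u_B1 = 0.752 / sqrt(6) = 0.30700271
u_B2 = 0.493 / sqrt(3) = 0.28463368
u_B3 = 0.28 / sqrt(3) = 0.16165808
uc = sqrt(0.26450374^2 + 0.30700271^2 + 0.28463368^2 + 0.16165808^2) = 0.52092472
U = k * uc = 2.58 * 0.52092472
U = 1.3440

1.3440


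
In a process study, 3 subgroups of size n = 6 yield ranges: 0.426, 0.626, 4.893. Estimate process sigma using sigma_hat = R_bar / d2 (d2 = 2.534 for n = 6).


R_bar = (0.426 + 0.626 + 4.893) / 3
R_bar = 5.945 / 3 = 1.9816667
sigma_hat = R_bar / d2 = 1.9816667 / 2.534 = 0.7820

0.7820


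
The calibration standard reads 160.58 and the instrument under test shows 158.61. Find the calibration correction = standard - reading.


Correction = standard - reading
= 160.58 - 158.61
= 1.9700

1.9700


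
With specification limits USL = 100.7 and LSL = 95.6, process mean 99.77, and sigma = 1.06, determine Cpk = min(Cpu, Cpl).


Cpu = (USL - mean) / (3*sigma) = (100.7 - 99.77) / (3*1.06) = 0.2925
Cpl = (mean - LSL) / (3*sigma) = (99.77 - 95.6) / (3*1.06) = 1.3113
Cpk = min(Cpu, Cpl) = 0.2925

0.2925


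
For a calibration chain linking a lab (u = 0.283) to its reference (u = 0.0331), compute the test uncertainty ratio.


TUR = u_lab / u_ref
= 0.283 / 0.0331
= 8.5498

8.5498


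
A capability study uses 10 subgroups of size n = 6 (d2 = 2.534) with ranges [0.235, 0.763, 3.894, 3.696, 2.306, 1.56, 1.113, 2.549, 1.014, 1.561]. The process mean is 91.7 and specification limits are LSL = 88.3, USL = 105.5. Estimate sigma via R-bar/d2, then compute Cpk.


R_bar = (0.235 + 0.763 + 3.894 + 3.696 + 2.306 + 1.56 + 1.113 + 2.549 + 1.014 + 1.561) / 10 = 1.8691
sigma = R_bar / d2 = 1.8691 / 2.534 = 0.73760852
Cp = (USL - LSL)/(6*sigma) = (105.5 - 88.3)/(6*0.73760852) = 3.8864
Cpu = (105.5 - 91.7)/(3*0.73760852) = 6.2364
Cpl = (91.7 - 88.3)/(3*0.73760852) = 1.5365
Cpk = min(Cpu, Cpl) = 1.5365

1.5365


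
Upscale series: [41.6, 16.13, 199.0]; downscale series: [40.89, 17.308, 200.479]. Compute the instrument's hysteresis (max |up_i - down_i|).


|41.6 - 40.89| = 0.7100
|16.13 - 17.308| = 1.1780
|199.0 - 200.479| = 1.4790
hysteresis = max(diffs) = 1.4790

1.4790


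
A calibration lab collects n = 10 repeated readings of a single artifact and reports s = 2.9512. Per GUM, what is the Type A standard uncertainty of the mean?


u_A = s / sqrt(n)
u_A = 2.9512 / sqrt(10)
u_A = 2.9512 / 3.1622777
u_A = 0.9333

0.9333


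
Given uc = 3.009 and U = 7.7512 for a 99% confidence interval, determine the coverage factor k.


k = U / uc
k = 7.7512 / 3.009
k = 2.576

2.576


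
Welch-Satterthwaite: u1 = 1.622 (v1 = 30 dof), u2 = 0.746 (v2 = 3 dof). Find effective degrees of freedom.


uc = sqrt(u1^2 + u2^2) = sqrt(1.622^2 + 0.746^2) = 1.7853291
v_eff = uc^4 / (u1^4/v1 + u2^4/v2)
= 1.7853291^4 / (1.622^4/30 + 0.746^4/3)
= 10.159519 / 0.33395504
v_eff = 30.4218

30.4218


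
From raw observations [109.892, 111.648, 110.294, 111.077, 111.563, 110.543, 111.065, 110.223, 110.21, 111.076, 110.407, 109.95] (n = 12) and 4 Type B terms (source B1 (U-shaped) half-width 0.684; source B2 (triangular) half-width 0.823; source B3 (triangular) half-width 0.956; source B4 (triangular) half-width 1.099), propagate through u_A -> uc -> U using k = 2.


mean = (109.892 + 111.648 + 110.294 + 111.077 + 111.563 + 110.543 + 111.065 + 110.223 + 110.21 + 111.076 + 110.407 + 109.95) / 12 = 110.6623333
s = sqrt(sum((x - mean)^2)/(n-1)) = 0.6031361
u_A = s / sqrt(n) = 0.6031361 / sqrt(12) = 0.17411039
u_B1 = 0.684 / sqrt(2) = 0.48366104
u_B2 = 0.823 / sqrt(6) = 0.33598834
u_B3 = 0.956 / sqrt(6) = 0.39028537
u_B4 = 1.099 / sqrt(6) = 0.44866487
uc = sqrt(0.17411039^2 + 0.48366104^2 + 0.33598834^2 + 0.39028537^2 + 0.44866487^2) = 0.85484117
U = k * uc = 2 * 0.85484117
U = 1.7097

1.7097


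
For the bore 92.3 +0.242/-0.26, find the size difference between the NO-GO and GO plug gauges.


GO = nominal - lower_tol (smallest hole = maximum material condition)
GO = 92.3 - 0.26 = 92.04
NO-GO = nominal + upper_tol (largest hole = least material condition)
NO-GO = 92.3 + 0.242 = 92.542
spread = NO-GO - GO = 92.542 - 92.04 = 0.5020

0.5020


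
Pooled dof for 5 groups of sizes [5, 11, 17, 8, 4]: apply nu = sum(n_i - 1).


nu = sum_i (n_i - 1)
nu = ((5 - 1) + (11 - 1) + (17 - 1) + (8 - 1) + (4 - 1))
nu = 4 + 10 + 16 + 7 + 3
nu = 40

40


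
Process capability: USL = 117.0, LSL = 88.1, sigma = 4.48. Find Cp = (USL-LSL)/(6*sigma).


Cp = (USL - LSL) / (6 * sigma)
= (117.0 - 88.1) / (6 * 4.48)
= 28.9000 / 26.8800
= 1.0751

1.0751


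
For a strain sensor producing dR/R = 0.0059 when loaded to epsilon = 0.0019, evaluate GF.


GF = (dR/R) / epsilon
= 0.0059 / 0.0019
= 3.1053

3.1053


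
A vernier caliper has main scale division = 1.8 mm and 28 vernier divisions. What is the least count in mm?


LC = MSD / n_div
= 1.8 / 28
= 0.0643

0.0643


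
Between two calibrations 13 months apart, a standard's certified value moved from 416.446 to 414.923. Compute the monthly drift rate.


rate = (v2 - v1) / months
= (414.923 - 416.446) / 13
= -1.5230 / 13
= -0.1172

-0.1172


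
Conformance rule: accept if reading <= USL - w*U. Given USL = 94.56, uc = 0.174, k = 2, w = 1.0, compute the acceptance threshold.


U = k * uc = 2 * 0.174 = 0.348
guard band g = w * U = 1.0 * 0.348 = 0.348
AL = USL - g = 94.56 - 0.348
AL = 94.2120

94.2120


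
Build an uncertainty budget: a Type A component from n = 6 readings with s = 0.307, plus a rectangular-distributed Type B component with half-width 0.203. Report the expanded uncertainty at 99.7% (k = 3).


u_A = s / sqrt(n) = 0.307 / sqrt(6) = 0.12533223
u_B = half_width / sqrt(3) = 0.203 / sqrt(3) = 0.1172021
uc = sqrt(u_A^2 + u_B^2) = sqrt(0.12533223^2 + 0.1172021^2) = 0.171594
U = k * uc = 3 * 0.171594
U = 0.5148

0.5148


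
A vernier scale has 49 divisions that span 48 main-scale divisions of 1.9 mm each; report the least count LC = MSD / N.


LC = MSD / n_div
= 1.9 / 49
= 0.0388

0.0388


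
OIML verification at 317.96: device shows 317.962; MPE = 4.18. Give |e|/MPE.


e = indication - reference = 317.962 - 317.96 = 0.0020
|e| = 0.0020
ratio = |e| / MPE = 0.0020 / 4.18
ratio = 4.7847e-04

4.7847e-04


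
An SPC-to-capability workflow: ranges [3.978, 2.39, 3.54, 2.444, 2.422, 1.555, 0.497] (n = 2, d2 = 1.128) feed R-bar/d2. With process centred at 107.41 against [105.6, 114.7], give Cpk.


R_bar = (3.978 + 2.39 + 3.54 + 2.444 + 2.422 + 1.555 + 0.497) / 7 = 2.4037143
sigma = R_bar / d2 = 2.4037143 / 1.128 = 2.1309524
Cp = (USL - LSL)/(6*sigma) = (114.7 - 105.6)/(6*2.1309524) = 0.7117
Cpu = (114.7 - 107.41)/(3*2.1309524) = 1.1403
Cpl = (107.41 - 105.6)/(3*2.1309524) = 0.2831
Cpk = min(Cpu, Cpl) = 0.2831

0.2831


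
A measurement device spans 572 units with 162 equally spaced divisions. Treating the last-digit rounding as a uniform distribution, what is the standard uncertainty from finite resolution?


resolution = range / divisions
resolution = 572 / 162 = 3.5308642
u_res = resolution / (2*sqrt(3))
u_res = 3.5308642 / 3.4641016
u_res = 1.0193

1.0193


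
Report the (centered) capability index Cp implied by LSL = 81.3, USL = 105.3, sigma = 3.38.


Cp = (USL - LSL) / (6 * sigma)
= (105.3 - 81.3) / (6 * 3.38)
= 24.0000 / 20.2800
= 1.1834

1.1834


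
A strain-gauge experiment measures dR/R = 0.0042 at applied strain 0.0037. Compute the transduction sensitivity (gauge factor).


GF = (dR/R) / epsilon
= 0.0042 / 0.0037
= 1.1351

1.1351


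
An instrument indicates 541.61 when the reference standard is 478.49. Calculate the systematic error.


Systematic error = measured - true
= 541.61 - 478.49
= 63.1200

63.1200


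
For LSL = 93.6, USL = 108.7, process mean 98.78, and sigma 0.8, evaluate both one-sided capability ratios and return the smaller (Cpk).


Cpu = (USL - mean) / (3*sigma) = (108.7 - 98.78) / (3*0.8) = 4.1333
Cpl = (mean - LSL) / (3*sigma) = (98.78 - 93.6) / (3*0.8) = 2.1583
Cpk = min(Cpu, Cpl) = 2.1583

2.1583


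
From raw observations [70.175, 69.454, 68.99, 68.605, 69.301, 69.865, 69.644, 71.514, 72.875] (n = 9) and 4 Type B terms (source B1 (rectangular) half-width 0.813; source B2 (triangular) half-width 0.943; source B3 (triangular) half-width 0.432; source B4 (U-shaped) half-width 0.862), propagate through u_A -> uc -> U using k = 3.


mean = (70.175 + 69.454 + 68.99 + 68.605 + 69.301 + 69.865 + 69.644 + 71.514 + 72.875) / 9 = 70.047
s = sqrt(sum((x - mean)^2)/(n-1)) = 1.344729
u_A = s / sqrt(n) = 1.344729 / sqrt(9) = 0.448243
u_B1 = 0.813 / sqrt(3) = 0.46938577
u_B2 = 0.943 / sqrt(6) = 0.38497814
u_B3 = 0.432 / sqrt(6) = 0.17636326
u_B4 = 0.862 / sqrt(2) = 0.60952605
uc = sqrt(0.448243^2 + 0.46938577^2 + 0.38497814^2 + 0.17636326^2 + 0.60952605^2) = 0.98594065
U = k * uc = 3 * 0.98594065
U = 2.9578

2.9578


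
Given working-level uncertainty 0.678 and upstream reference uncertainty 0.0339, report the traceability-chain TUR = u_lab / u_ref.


TUR = u_lab / u_ref
= 0.678 / 0.0339
= 20.0000

20.0000


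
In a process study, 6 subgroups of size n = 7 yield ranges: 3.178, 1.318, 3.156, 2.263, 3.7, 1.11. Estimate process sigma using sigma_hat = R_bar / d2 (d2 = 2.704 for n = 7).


R_bar = (3.178 + 1.318 + 3.156 + 2.263 + 3.7 + 1.11) / 6
R_bar = 14.725 / 6 = 2.4541667
sigma_hat = R_bar / d2 = 2.4541667 / 2.704 = 0.9076

0.9076


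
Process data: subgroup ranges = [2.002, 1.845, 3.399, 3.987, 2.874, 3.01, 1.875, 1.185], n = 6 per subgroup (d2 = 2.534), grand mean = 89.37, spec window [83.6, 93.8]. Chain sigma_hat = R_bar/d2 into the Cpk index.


R_bar = (2.002 + 1.845 + 3.399 + 3.987 + 2.874 + 3.01 + 1.875 + 1.185) / 8 = 2.522125
sigma = R_bar / d2 = 2.522125 / 2.534 = 0.99531373
Cp = (USL - LSL)/(6*sigma) = (93.8 - 83.6)/(6*0.99531373) = 1.7080
Cpu = (93.8 - 89.37)/(3*0.99531373) = 1.4836
Cpl = (89.37 - 83.6)/(3*0.99531373) = 1.9324
Cpk = min(Cpu, Cpl) = 1.4836

1.4836


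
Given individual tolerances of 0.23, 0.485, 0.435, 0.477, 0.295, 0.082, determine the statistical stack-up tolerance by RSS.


RSS = sqrt(0.23^2 + 0.485^2 + 0.435^2 + 0.477^2 + 0.295^2 + 0.082^2)
= sqrt(0.798628)
= 0.8937

0.8937


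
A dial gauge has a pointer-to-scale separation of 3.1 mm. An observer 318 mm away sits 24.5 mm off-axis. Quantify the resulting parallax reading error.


error = h * offset / d
= 3.1 * 24.5 / 318
= 0.2388

0.2388


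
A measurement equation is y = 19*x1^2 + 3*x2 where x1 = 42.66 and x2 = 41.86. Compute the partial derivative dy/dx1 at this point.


y = 19*x1^2 + 3*x2
dy/dx1 = 2*19*x1
Evaluate at x1 = 42.66: c1 = 38 * 42.66
c1 = 1621.0800

1621.0800


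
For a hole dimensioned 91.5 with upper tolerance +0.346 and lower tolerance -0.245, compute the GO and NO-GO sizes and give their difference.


GO = nominal - lower_tol (smallest hole = maximum material condition)
GO = 91.5 - 0.245 = 91.255
NO-GO = nominal + upper_tol (largest hole = least material condition)
NO-GO = 91.5 + 0.346 = 91.846
spread = NO-GO - GO = 91.846 - 91.255 = 0.5910

0.5910


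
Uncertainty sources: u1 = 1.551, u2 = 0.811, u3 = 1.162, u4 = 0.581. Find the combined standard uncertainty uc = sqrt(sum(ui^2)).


uc = sqrt(1.551^2 + 0.811^2 + 1.162^2 + 0.581^2)
uc = sqrt(4.751127)
uc = 2.1797

2.1797


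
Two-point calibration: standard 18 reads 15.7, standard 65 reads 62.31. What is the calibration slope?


slope = (y2 - y1) / (x2 - x1)
= (62.31 - 15.7) / (65 - 18)
= 46.6100 / 47
= 0.9917

0.9917


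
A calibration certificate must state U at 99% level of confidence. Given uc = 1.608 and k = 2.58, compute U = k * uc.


U = k * uc
U = 2.58 * 1.608
U = 4.1486

4.1486


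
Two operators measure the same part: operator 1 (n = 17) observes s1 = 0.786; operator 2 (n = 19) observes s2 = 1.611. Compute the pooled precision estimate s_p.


s_p = sqrt(((n1-1)*s1^2 + (n2-1)*s2^2) / (n1+n2-2))
numerator = (17-1)*0.786^2 + (19-1)*1.611^2 = 9.884736 + 46.715778 = 56.600514
denominator = 17 + 19 - 2 = 34
s_p^2 = 56.600514 / 34 = 1.664721
s_p = sqrt(1.664721) = 1.2902

1.2902


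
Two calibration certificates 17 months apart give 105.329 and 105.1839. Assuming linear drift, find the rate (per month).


rate = (v2 - v1) / months
= (105.1839 - 105.329) / 17
= -0.1451 / 17
= -0.0085

-0.0085


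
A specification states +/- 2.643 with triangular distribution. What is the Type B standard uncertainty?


u_B = half_width / sqrt(6)
u_B = 2.643 / 2.4494897
u_B = 1.0790

1.0790


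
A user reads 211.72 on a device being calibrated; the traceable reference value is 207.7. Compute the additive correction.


Correction = standard - reading
= 207.7 - 211.72
= -4.0200

-4.0200


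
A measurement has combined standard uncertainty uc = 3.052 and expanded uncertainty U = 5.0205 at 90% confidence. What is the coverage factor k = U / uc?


k = U / uc
k = 5.0205 / 3.052
k = 1.645

1.645


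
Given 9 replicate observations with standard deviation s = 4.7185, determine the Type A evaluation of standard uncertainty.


u_A = s / sqrt(n)
u_A = 4.7185 / sqrt(9)
u_A = 4.7185 / 3
u_A = 1.5728

1.5728


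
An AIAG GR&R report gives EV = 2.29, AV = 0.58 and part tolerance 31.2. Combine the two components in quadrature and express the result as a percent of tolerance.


GRR = sqrt(EV^2 + AV^2) = sqrt(2.29^2 + 0.58^2) = 2.3623082
%GRR = GRR / tol * 100 = 2.3623082 / 31.2 * 100
%GRR = 7.5715

7.5715


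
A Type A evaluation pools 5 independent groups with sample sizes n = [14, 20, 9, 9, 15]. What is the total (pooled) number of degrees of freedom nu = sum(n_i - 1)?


nu = sum_i (n_i - 1)
nu = ((14 - 1) + (20 - 1) + (9 - 1) + (9 - 1) + (15 - 1))
nu = 13 + 19 + 8 + 8 + 14
nu = 62

62


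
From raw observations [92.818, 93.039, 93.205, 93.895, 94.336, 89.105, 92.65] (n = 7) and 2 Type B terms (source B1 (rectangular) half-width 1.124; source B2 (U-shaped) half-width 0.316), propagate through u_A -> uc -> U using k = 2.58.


mean = (92.818 + 93.039 + 93.205 + 93.895 + 94.336 + 89.105 + 92.65) / 7 = 92.72114286
s = sqrt(sum((x - mean)^2)/(n-1)) = 1.7035153
u_A = s / sqrt(n) = 1.7035153 / sqrt(7) = 0.64386826
u_B1 = 1.124 / sqrt(3) = 0.6489417
u_B2 = 0.316 / sqrt(2) = 0.22344574
uc = sqrt(0.64386826^2 + 0.6489417^2 + 0.22344574^2) = 0.94107368
U = k * uc = 2.58 * 0.94107368
U = 2.4280

2.4280


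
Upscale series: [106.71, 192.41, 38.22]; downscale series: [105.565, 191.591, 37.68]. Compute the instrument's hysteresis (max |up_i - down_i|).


|106.71 - 105.565| = 1.1450
|192.41 - 191.591| = 0.8190
|38.22 - 37.68| = 0.5400
hysteresis = max(diffs) = 1.1450

1.1450


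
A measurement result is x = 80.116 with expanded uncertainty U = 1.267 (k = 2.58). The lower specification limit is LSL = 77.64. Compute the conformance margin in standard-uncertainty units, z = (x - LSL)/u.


u = U / k = 1.267 / 2.58 = 0.49108527
margin = |LSL - x| = |77.64 - 80.116| = 2.476
z = margin / u = 2.476 / 0.49108527
z = 5.0419

5.0419


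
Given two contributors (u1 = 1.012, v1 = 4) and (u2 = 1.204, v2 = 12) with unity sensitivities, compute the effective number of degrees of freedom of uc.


uc = sqrt(u1^2 + u2^2) = sqrt(1.012^2 + 1.204^2) = 1.5728191
v_eff = uc^4 / (u1^4/v1 + u2^4/v2)
= 1.5728191^4 / (1.012^4/4 + 1.204^4/12)
= 6.1194881 / 0.43733328
v_eff = 13.9927

13.9927


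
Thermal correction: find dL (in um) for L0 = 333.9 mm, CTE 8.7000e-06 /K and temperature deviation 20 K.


dL = L * alpha * dT
= 333.9 * 8.7000e-06 * 20
= 0.0580986 mm
dL_um = 0.0580986 * 1000 = 58.0986 um

58.0986


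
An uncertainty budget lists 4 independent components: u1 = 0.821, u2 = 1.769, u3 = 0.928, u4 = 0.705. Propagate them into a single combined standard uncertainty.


uc = sqrt(0.821^2 + 1.769^2 + 0.928^2 + 0.705^2)
uc = sqrt(5.161611)
uc = 2.2719

2.2719


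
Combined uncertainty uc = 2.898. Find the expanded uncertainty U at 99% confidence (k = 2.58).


U = k * uc
U = 2.58 * 2.898
U = 7.4768

7.4768


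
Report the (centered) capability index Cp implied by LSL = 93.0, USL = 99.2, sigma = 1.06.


Cp = (USL - LSL) / (6 * sigma)
= (99.2 - 93.0) / (6 * 1.06)
= 6.2000 / 6.3600
= 0.9748

0.9748


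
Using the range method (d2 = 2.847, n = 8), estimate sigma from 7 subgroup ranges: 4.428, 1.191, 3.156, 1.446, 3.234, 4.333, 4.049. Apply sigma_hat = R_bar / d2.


R_bar = (4.428 + 1.191 + 3.156 + 1.446 + 3.234 + 4.333 + 4.049) / 7
R_bar = 21.837 / 7 = 3.1195714
sigma_hat = R_bar / d2 = 3.1195714 / 2.847 = 1.0957

1.0957


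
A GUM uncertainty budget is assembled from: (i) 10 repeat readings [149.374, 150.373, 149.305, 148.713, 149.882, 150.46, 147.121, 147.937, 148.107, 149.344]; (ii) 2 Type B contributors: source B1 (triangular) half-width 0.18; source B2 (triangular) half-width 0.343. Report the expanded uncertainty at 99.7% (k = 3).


mean = (149.374 + 150.373 + 149.305 + 148.713 + 149.882 + 150.46 + 147.121 + 147.937 + 148.107 + 149.344) / 10 = 149.0616
s = sqrt(sum((x - mean)^2)/(n-1)) = 1.0877281
u_A = s / sqrt(n) = 1.0877281 / sqrt(10) = 0.34396983
u_B1 = 0.18 / sqrt(6) = 0.073484692
u_B2 = 0.343 / sqrt(6) = 0.14002916
uc = sqrt(0.34396983^2 + 0.073484692^2 + 0.14002916^2) = 0.37858078
U = k * uc = 3 * 0.37858078
U = 1.1357

1.1357


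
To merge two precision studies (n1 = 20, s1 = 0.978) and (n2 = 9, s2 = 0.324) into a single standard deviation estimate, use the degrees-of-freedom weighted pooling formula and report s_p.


s_p = sqrt(((n1-1)*s1^2 + (n2-1)*s2^2) / (n1+n2-2))
numerator = (20-1)*0.978^2 + (9-1)*0.324^2 = 18.173196 + 0.839808 = 19.013004
denominator = 20 + 9 - 2 = 27
s_p^2 = 19.013004 / 27 = 0.70418533
s_p = sqrt(0.70418533) = 0.8392

0.8392


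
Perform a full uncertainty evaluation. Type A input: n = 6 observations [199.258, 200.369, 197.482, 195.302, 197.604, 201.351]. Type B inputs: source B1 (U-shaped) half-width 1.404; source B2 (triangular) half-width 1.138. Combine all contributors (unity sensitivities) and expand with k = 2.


mean = (199.258 + 200.369 + 197.482 + 195.302 + 197.604 + 201.351) / 6 = 198.561
s = sqrt(sum((x - mean)^2)/(n-1)) = 2.2018149
u_A = s / sqrt(n) = 2.2018149 / sqrt(6) = 0.89888717
u_B1 = 1.404 / sqrt(2) = 0.99277792
u_B2 = 1.138 / sqrt(6) = 0.46458655
uc = sqrt(0.89888717^2 + 0.99277792^2 + 0.46458655^2) = 1.4175496
U = k * uc = 2 * 1.4175496
U = 2.8351

2.8351


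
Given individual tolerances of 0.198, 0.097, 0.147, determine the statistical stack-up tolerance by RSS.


RSS = sqrt(0.198^2 + 0.097^2 + 0.147^2)
= sqrt(0.070222)
= 0.2650

0.2650


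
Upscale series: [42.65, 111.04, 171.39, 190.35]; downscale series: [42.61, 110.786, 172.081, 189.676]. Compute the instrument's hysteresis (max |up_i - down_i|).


|42.65 - 42.61| = 0.0400
|111.04 - 110.786| = 0.2540
|171.39 - 172.081| = 0.6910
|190.35 - 189.676| = 0.6740
hysteresis = max(diffs) = 0.6910

0.6910


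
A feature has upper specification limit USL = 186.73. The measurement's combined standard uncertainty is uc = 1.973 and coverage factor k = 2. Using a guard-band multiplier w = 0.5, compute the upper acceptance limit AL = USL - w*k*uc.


U = k * uc = 2 * 1.973 = 3.946
guard band g = w * U = 0.5 * 3.946 = 1.973
AL = USL - g = 186.73 - 1.973
AL = 184.7570

184.7570


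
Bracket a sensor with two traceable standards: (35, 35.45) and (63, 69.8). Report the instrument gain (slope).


slope = (y2 - y1) / (x2 - x1)
= (69.8 - 35.45) / (63 - 35)
= 34.3500 / 28
= 1.2268

1.2268


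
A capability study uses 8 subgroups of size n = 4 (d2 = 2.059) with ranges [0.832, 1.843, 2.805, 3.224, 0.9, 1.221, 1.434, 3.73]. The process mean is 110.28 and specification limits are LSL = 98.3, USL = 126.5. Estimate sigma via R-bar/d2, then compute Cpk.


R_bar = (0.832 + 1.843 + 2.805 + 3.224 + 0.9 + 1.221 + 1.434 + 3.73) / 8 = 1.998625
sigma = R_bar / d2 = 1.998625 / 2.059 = 0.97067751
Cp = (USL - LSL)/(6*sigma) = (126.5 - 98.3)/(6*0.97067751) = 4.8420
Cpu = (126.5 - 110.28)/(3*0.97067751) = 5.5700
Cpl = (110.28 - 98.3)/(3*0.97067751) = 4.1140
Cpk = min(Cpu, Cpl) = 4.1140

4.1140


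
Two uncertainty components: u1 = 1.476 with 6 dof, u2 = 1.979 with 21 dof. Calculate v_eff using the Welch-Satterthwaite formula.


uc = sqrt(u1^2 + u2^2) = sqrt(1.476^2 + 1.979^2) = 2.4688088
v_eff = uc^4 / (u1^4/v1 + u2^4/v2)
= 2.4688088^4 / (1.476^4/6 + 1.979^4/21)
= 37.149231 / 1.5214375
v_eff = 24.4172

24.4172


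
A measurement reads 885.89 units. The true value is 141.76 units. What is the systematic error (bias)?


Systematic error = measured - true
= 885.89 - 141.76
= 744.1300

744.1300


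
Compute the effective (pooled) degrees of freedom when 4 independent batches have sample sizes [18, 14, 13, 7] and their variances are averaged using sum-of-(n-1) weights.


nu = sum_i (n_i - 1)
nu = ((18 - 1) + (14 - 1) + (13 - 1) + (7 - 1))
nu = 17 + 13 + 12 + 6
nu = 48

48


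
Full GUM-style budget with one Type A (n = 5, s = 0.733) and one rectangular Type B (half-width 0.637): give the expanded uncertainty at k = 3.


u_A = s / sqrt(n) = 0.733 / sqrt(5) = 0.32780757
u_B = half_width / sqrt(3) = 0.637 / sqrt(3) = 0.36777212
uc = sqrt(u_A^2 + u_B^2) = sqrt(0.32780757^2 + 0.36777212^2) = 0.49266026
U = k * uc = 3 * 0.49266026
U = 1.4780

1.4780


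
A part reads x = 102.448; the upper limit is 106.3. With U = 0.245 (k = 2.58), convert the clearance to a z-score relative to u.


u = U / k = 0.245 / 2.58 = 0.09496124
margin = |USL - x| = |106.3 - 102.448| = 3.852
z = margin / u = 3.852 / 0.09496124
z = 40.5639

40.5639


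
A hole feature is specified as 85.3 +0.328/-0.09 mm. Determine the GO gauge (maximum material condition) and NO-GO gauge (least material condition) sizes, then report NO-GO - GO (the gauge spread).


GO = nominal - lower_tol (smallest hole = maximum material condition)
GO = 85.3 - 0.09 = 85.21
NO-GO = nominal + upper_tol (largest hole = least material condition)
NO-GO = 85.3 + 0.328 = 85.628
spread = NO-GO - GO = 85.628 - 85.21 = 0.4180

0.4180


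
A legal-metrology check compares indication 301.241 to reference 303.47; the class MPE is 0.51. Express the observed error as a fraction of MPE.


e = indication - reference = 301.241 - 303.47 = -2.2290
|e| = 2.2290
ratio = |e| / MPE = 2.2290 / 0.51
ratio = 4.3706

4.3706


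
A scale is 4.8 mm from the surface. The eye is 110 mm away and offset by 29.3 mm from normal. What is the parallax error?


error = h * offset / d
= 4.8 * 29.3 / 110
= 1.2785

1.2785


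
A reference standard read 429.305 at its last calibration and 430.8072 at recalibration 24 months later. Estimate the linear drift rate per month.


rate = (v2 - v1) / months
= (430.8072 - 429.305) / 24
= 1.5022 / 24
= 0.0626

0.0626


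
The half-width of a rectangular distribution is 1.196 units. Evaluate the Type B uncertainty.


u_B = half_width / sqrt(3)
u_B = 1.196 / 1.7320508
u_B = 0.6905

0.6905


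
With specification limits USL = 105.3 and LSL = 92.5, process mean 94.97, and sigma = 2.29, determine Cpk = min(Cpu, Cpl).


Cpu = (USL - mean) / (3*sigma) = (105.3 - 94.97) / (3*2.29) = 1.5036
Cpl = (mean - LSL) / (3*sigma) = (94.97 - 92.5) / (3*2.29) = 0.3595
Cpk = min(Cpu, Cpl) = 0.3595

0.3595


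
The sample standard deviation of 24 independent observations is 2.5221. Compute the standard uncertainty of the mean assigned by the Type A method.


u_A = s / sqrt(n)
u_A = 2.5221 / sqrt(24)
u_A = 2.5221 / 4.8989795
u_A = 0.5148

0.5148


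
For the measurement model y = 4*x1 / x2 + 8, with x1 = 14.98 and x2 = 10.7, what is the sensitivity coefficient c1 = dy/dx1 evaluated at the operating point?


y = 4*x1 / x2 + 8
dy/dx1 = 4/x2
Evaluate at x2 = 10.7: c1 = 4 / 10.7
c1 = 0.3738

0.3738


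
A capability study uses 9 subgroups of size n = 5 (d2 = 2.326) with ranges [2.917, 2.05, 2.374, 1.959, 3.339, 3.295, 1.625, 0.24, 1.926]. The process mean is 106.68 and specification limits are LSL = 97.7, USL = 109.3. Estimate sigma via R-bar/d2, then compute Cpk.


R_bar = (2.917 + 2.05 + 2.374 + 1.959 + 3.339 + 3.295 + 1.625 + 0.24 + 1.926) / 9 = 2.1916667
sigma = R_bar / d2 = 2.1916667 / 2.326 = 0.94224708
Cp = (USL - LSL)/(6*sigma) = (109.3 - 97.7)/(6*0.94224708) = 2.0518
Cpu = (109.3 - 106.68)/(3*0.94224708) = 0.9269
Cpl = (106.68 - 97.7)/(3*0.94224708) = 3.1768
Cpk = min(Cpu, Cpl) = 0.9269

0.9269


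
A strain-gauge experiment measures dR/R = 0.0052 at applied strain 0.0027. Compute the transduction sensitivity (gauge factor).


GF = (dR/R) / epsilon
= 0.0052 / 0.0027
= 1.9259

1.9259


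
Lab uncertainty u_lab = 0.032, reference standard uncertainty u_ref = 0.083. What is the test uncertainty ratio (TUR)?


TUR = u_lab / u_ref
= 0.032 / 0.083
= 0.3855

0.3855


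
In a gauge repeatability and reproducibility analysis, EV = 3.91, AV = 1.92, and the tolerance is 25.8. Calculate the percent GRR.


GRR = sqrt(EV^2 + AV^2) = sqrt(3.91^2 + 1.92^2) = 4.3559729
%GRR = GRR / tol * 100 = 4.3559729 / 25.8 * 100
%GRR = 16.8836

16.8836


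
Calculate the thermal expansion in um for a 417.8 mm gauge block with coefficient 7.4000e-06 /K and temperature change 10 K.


dL = L * alpha * dT
= 417.8 * 7.4000e-06 * 10
= 0.0309172 mm
dL_um = 0.0309172 * 1000 = 30.9172 um

30.9172


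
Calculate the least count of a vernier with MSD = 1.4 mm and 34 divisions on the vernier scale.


LC = MSD / n_div
= 1.4 / 34
= 0.0412

0.0412


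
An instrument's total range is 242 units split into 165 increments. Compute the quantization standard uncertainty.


resolution = range / divisions
resolution = 242 / 165 = 1.4666667
u_res = resolution / (2*sqrt(3))
u_res = 1.4666667 / 3.4641016
u_res = 0.4234

0.4234


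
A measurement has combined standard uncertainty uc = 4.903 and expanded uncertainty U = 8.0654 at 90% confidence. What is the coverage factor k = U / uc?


k = U / uc
k = 8.0654 / 4.903
k = 1.645

1.645


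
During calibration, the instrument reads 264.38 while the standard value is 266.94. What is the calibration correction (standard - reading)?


Correction = standard - reading
= 266.94 - 264.38
= 2.5600

2.5600


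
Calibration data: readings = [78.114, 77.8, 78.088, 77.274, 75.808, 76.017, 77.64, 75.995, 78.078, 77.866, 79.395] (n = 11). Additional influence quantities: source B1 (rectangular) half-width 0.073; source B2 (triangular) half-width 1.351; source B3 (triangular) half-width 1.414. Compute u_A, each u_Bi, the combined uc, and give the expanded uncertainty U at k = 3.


mean = (78.114 + 77.8 + 78.088 + 77.274 + 75.808 + 76.017 + 77.64 + 75.995 + 78.078 + 77.866 + 79.395) / 11 = 77.46136364
s = sqrt(sum((x - mean)^2)/(n-1)) = 1.1069435
u_A = s / sqrt(n) = 1.1069435 / sqrt(11) = 0.33375602
u_B1 = 0.073 / sqrt(3) = 0.04214657
u_B2 = 1.351 / sqrt(6) = 0.55154344
u_B3 = 1.414 / sqrt(6) = 0.57726308
uc = sqrt(0.33375602^2 + 0.04214657^2 + 0.55154344^2 + 0.57726308^2) = 0.86637304
U = k * uc = 3 * 0.86637304
U = 2.5991

2.5991


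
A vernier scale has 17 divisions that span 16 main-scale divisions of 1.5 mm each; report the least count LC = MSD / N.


LC = MSD / n_div
= 1.5 / 17
= 0.0882

0.0882


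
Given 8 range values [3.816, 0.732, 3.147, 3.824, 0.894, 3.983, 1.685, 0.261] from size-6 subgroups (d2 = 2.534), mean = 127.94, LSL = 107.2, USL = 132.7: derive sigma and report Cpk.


R_bar = (3.816 + 0.732 + 3.147 + 3.824 + 0.894 + 3.983 + 1.685 + 0.261) / 8 = 2.29275
sigma = R_bar / d2 = 2.29275 / 2.534 = 0.90479479
Cp = (USL - LSL)/(6*sigma) = (132.7 - 107.2)/(6*0.90479479) = 4.6972
Cpu = (132.7 - 127.94)/(3*0.90479479) = 1.7536
Cpl = (127.94 - 107.2)/(3*0.90479479) = 7.6408
Cpk = min(Cpu, Cpl) = 1.7536

1.7536


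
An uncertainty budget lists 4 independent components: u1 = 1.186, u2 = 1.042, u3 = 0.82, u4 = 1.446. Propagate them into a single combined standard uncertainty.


uc = sqrt(1.186^2 + 1.042^2 + 0.82^2 + 1.446^2)
uc = sqrt(5.255676)
uc = 2.2925

2.2925


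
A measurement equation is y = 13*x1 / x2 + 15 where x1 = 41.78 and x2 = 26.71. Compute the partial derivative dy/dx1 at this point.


y = 13*x1 / x2 + 15
dy/dx1 = 13/x2
Evaluate at x2 = 26.71: c1 = 13 / 26.71
c1 = 0.4867

0.4867


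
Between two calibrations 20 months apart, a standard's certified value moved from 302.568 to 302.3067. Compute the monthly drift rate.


rate = (v2 - v1) / months
= (302.3067 - 302.568) / 20
= -0.2613 / 20
= -0.0131

-0.0131


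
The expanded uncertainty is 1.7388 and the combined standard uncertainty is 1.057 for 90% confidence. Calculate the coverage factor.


k = U / uc
k = 1.7388 / 1.057
k = 1.645

1.645


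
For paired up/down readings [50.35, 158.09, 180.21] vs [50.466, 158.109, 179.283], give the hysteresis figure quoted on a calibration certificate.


|50.35 - 50.466| = 0.1160
|158.09 - 158.109| = 0.0190
|180.21 - 179.283| = 0.9270
hysteresis = max(diffs) = 0.9270

0.9270


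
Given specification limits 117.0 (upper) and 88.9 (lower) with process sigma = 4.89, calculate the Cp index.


Cp = (USL - LSL) / (6 * sigma)
= (117.0 - 88.9) / (6 * 4.89)
= 28.1000 / 29.3400
= 0.9577

0.9577


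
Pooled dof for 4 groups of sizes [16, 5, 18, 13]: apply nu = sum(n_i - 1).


nu = sum_i (n_i - 1)
nu = ((16 - 1) + (5 - 1) + (18 - 1) + (13 - 1))
nu = 15 + 4 + 17 + 12
nu = 48

48


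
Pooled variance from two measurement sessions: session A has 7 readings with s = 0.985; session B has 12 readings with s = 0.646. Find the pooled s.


s_p = sqrt(((n1-1)*s1^2 + (n2-1)*s2^2) / (n1+n2-2))
numerator = (7-1)*0.985^2 + (12-1)*0.646^2 = 5.82135 + 4.590476 = 10.411826
denominator = 7 + 12 - 2 = 17
s_p^2 = 10.411826 / 17 = 0.61246035
s_p = sqrt(0.61246035) = 0.7826

0.7826


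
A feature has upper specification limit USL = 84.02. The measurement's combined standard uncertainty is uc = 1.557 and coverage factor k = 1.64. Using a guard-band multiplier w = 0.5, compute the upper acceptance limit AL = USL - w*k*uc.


U = k * uc = 1.64 * 1.557 = 2.55348
guard band g = w * U = 0.5 * 2.55348 = 1.27674
AL = USL - g = 84.02 - 1.27674
AL = 82.7433

82.7433


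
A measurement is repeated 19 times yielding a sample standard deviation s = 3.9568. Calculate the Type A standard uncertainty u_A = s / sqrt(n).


u_A = s / sqrt(n)
u_A = 3.9568 / sqrt(19)
u_A = 3.9568 / 4.3588989
u_A = 0.9078

0.9078


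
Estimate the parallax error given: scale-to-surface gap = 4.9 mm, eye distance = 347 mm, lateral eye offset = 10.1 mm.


error = h * offset / d
= 4.9 * 10.1 / 347
= 0.1426

0.1426


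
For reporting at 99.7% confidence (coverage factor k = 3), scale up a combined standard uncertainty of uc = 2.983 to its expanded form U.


U = k * uc
U = 3 * 2.983
U = 8.9490

8.9490


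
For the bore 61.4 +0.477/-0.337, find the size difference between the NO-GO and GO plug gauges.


GO = nominal - lower_tol (smallest hole = maximum material condition)
GO = 61.4 - 0.337 = 61.063
NO-GO = nominal + upper_tol (largest hole = least material condition)
NO-GO = 61.4 + 0.477 = 61.877
spread = NO-GO - GO = 61.877 - 61.063 = 0.8140

0.8140


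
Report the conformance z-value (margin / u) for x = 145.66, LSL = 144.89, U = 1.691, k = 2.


u = U / k = 1.691 / 2 = 0.8455
margin = |LSL - x| = |144.89 - 145.66| = 0.77
z = margin / u = 0.77 / 0.8455
z = 0.9107

0.9107


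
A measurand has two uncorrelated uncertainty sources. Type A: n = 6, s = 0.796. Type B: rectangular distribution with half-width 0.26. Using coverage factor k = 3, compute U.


u_A = s / sqrt(n) = 0.796 / sqrt(6) = 0.32496564
u_B = half_width / sqrt(3) = 0.26 / sqrt(3) = 0.15011107
uc = sqrt(u_A^2 + u_B^2) = sqrt(0.32496564^2 + 0.15011107^2) = 0.35796089
U = k * uc = 3 * 0.35796089
U = 1.0739

1.0739


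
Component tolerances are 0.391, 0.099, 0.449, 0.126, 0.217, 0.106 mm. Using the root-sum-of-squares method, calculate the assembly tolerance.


RSS = sqrt(0.391^2 + 0.099^2 + 0.449^2 + 0.126^2 + 0.217^2 + 0.106^2)
= sqrt(0.438484)
= 0.6622

0.6622


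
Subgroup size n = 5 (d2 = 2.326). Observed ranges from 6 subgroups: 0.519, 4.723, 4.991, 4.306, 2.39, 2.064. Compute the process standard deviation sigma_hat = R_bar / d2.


R_bar = (0.519 + 4.723 + 4.991 + 4.306 + 2.39 + 2.064) / 6
R_bar = 18.993 / 6 = 3.1655
sigma_hat = R_bar / d2 = 3.1655 / 2.326 = 1.3609

1.3609


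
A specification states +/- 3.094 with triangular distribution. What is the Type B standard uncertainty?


u_B = half_width / sqrt(6)
u_B = 3.094 / 2.4494897
u_B = 1.2631

1.2631


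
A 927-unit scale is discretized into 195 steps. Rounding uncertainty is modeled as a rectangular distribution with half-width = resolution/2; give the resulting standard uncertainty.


resolution = range / divisions
resolution = 927 / 195 = 4.7538462
u_res = resolution / (2*sqrt(3))
u_res = 4.7538462 / 3.4641016
u_res = 1.3723

1.3723


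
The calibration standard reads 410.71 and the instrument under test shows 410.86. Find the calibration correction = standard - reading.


Correction = standard - reading
= 410.71 - 410.86
= -0.1500

-0.1500


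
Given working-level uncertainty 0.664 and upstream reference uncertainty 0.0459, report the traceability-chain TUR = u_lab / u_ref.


TUR = u_lab / u_ref
= 0.664 / 0.0459
= 14.4662

14.4662


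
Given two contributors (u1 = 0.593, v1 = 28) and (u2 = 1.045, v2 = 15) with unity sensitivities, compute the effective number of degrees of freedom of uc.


uc = sqrt(u1^2 + u2^2) = sqrt(0.593^2 + 1.045^2) = 1.2015299
v_eff = uc^4 / (u1^4/v1 + u2^4/v2)
= 1.2015299^4 / (0.593^4/28 + 1.045^4/15)
= 2.0841949 / 0.083917562
v_eff = 24.8362

24.8362


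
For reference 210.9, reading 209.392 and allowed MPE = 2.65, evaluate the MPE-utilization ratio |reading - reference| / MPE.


e = indication - reference = 209.392 - 210.9 = -1.5080
|e| = 1.5080
ratio = |e| / MPE = 1.5080 / 2.65
ratio = 0.5691

0.5691


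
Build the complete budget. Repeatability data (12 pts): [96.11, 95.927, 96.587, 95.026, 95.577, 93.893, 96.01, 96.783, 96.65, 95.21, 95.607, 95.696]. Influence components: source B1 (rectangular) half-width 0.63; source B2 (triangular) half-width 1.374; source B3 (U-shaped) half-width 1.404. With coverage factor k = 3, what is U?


mean = (96.11 + 95.927 + 96.587 + 95.026 + 95.577 + 93.893 + 96.01 + 96.783 + 96.65 + 95.21 + 95.607 + 95.696) / 12 = 95.75633333
s = sqrt(sum((x - mean)^2)/(n-1)) = 0.80471478
u_A = s / sqrt(n) = 0.80471478 / sqrt(12) = 0.23230115
u_B1 = 0.63 / sqrt(3) = 0.36373067
u_B2 = 1.374 / sqrt(6) = 0.56093315
u_B3 = 1.404 / sqrt(2) = 0.99277792
uc = sqrt(0.23230115^2 + 0.36373067^2 + 0.56093315^2 + 0.99277792^2) = 1.2192284
U = k * uc = 3 * 1.2192284
U = 3.6577

3.6577


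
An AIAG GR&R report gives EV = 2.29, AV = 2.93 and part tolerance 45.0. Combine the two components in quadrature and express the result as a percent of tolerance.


GRR = sqrt(EV^2 + AV^2) = sqrt(2.29^2 + 2.93^2) = 3.7187363
%GRR = GRR / tol * 100 = 3.7187363 / 45.0 * 100
%GRR = 8.2639

8.2639
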